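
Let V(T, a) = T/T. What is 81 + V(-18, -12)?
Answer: 82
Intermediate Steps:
V(T, a) = 1
81 + V(-18, -12) = 81 + 1 = 82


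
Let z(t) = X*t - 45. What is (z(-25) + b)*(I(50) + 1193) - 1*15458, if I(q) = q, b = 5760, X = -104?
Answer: 10320087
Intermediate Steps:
z(t) = -45 - 104*t (z(t) = -104*t - 45 = -45 - 104*t)
(z(-25) + b)*(I(50) + 1193) - 1*15458 = ((-45 - 104*(-25)) + 5760)*(50 + 1193) - 1*15458 = ((-45 + 2600) + 5760)*1243 - 15458 = (2555 + 5760)*1243 - 15458 = 8315*1243 - 15458 = 10335545 - 15458 = 10320087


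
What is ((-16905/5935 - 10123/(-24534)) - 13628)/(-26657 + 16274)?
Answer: 396943614277/302372251614 ≈ 1.3128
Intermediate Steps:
((-16905/5935 - 10123/(-24534)) - 13628)/(-26657 + 16274) = ((-16905*1/5935 - 10123*(-1/24534)) - 13628)/(-10383) = ((-3381/1187 + 10123/24534) - 13628)*(-1/10383) = (-70933453/29121858 - 13628)*(-1/10383) = -396943614277/29121858*(-1/10383) = 396943614277/302372251614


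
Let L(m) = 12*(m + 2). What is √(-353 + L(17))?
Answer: 5*I*√5 ≈ 11.18*I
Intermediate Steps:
L(m) = 24 + 12*m (L(m) = 12*(2 + m) = 24 + 12*m)
√(-353 + L(17)) = √(-353 + (24 + 12*17)) = √(-353 + (24 + 204)) = √(-353 + 228) = √(-125) = 5*I*√5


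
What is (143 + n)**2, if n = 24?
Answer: 27889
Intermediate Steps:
(143 + n)**2 = (143 + 24)**2 = 167**2 = 27889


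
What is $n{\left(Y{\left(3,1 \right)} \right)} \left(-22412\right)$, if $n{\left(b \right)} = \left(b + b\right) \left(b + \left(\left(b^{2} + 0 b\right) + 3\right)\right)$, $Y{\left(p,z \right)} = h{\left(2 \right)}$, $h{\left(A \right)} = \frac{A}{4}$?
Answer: $-84045$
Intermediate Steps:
$h{\left(A \right)} = \frac{A}{4}$ ($h{\left(A \right)} = A \frac{1}{4} = \frac{A}{4}$)
$Y{\left(p,z \right)} = \frac{1}{2}$ ($Y{\left(p,z \right)} = \frac{1}{4} \cdot 2 = \frac{1}{2}$)
$n{\left(b \right)} = 2 b \left(3 + b + b^{2}\right)$ ($n{\left(b \right)} = 2 b \left(b + \left(\left(b^{2} + 0\right) + 3\right)\right) = 2 b \left(b + \left(b^{2} + 3\right)\right) = 2 b \left(b + \left(3 + b^{2}\right)\right) = 2 b \left(3 + b + b^{2}\right)$)
$n{\left(Y{\left(3,1 \right)} \right)} \left(-22412\right) = 2 \cdot \frac{1}{2} \left(3 + \frac{1}{2} + \left(\frac{1}{2}\right)^{2}\right) \left(-22412\right) = 2 \cdot \frac{1}{2} \left(3 + \frac{1}{2} + \frac{1}{4}\right) \left(-22412\right) = 2 \cdot \frac{1}{2} \cdot \frac{15}{4} \left(-22412\right) = \frac{15}{4} \left(-22412\right) = -84045$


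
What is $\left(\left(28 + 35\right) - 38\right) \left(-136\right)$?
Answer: $-3400$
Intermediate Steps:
$\left(\left(28 + 35\right) - 38\right) \left(-136\right) = \left(63 - 38\right) \left(-136\right) = 25 \left(-136\right) = -3400$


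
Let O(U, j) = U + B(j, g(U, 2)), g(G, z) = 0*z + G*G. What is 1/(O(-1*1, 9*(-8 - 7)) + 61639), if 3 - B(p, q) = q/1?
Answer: 1/61640 ≈ 1.6223e-5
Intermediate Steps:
g(G, z) = G² (g(G, z) = 0 + G² = G²)
B(p, q) = 3 - q (B(p, q) = 3 - q/1 = 3 - q)
O(U, j) = 3 + U - U² (O(U, j) = U + (3 - U²) = 3 + U - U²)
1/(O(-1*1, 9*(-8 - 7)) + 61639) = 1/((3 - 1*1 - (-1*1)²) + 61639) = 1/((3 - 1 - 1*(-1)²) + 61639) = 1/((3 - 1 - 1*1) + 61639) = 1/((3 - 1 - 1) + 61639) = 1/(1 + 61639) = 1/61640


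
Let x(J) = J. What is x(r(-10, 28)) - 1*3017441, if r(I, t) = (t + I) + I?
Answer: -3017433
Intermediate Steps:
r(I, t) = t + 2*I (r(I, t) = (I + t) + I = t + 2*I)
x(r(-10, 28)) - 1*3017441 = (28 + 2*(-10)) - 1*3017441 = (28 - 20) - 3017441 = 8 - 3017441 = -3017433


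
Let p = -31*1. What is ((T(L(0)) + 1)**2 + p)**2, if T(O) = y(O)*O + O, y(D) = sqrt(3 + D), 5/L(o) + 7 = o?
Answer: 104186825/117649 + 1632800*sqrt(7)/117649 ≈ 922.29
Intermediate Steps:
L(o) = 5/(-7 + o)
T(O) = O + O*sqrt(3 + O) (T(O) = sqrt(3 + O)*O + O = O*sqrt(3 + O) + O = O + O*sqrt(3 + O))
p = -31
((T(L(0)) + 1)**2 + p)**2 = (((5/(-7 + 0))*(1 + sqrt(3 + 5/(-7 + 0))) + 1)**2 - 31)**2 = (((5/(-7))*(1 + sqrt(3 + 5/(-7))) + 1)**2 - 31)**2 = (((5*(-1/7))*(1 + sqrt(3 + 5*(-1/7))) + 1)**2 - 31)**2 = ((-5*(1 + sqrt(3 - 5/7))/7 + 1)**2 - 31)**2 = ((-5*(1 + sqrt(16/7))/7 + 1)**2 - 31)**2 = ((-5*(1 + 4*sqrt(7)/7)/7 + 1)**2 - 31)**2 = (((-5/7 - 20*sqrt(7)/49) + 1)**2 - 31)**2 = ((2/7 - 20*sqrt(7)/49)**2 - 31)**2 = (-31 + (2/7 - 20*sqrt(7)/49)**2)**2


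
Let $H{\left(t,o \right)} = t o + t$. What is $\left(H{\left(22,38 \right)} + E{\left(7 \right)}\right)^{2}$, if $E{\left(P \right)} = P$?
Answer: $748225$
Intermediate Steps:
$H{\left(t,o \right)} = t + o t$ ($H{\left(t,o \right)} = o t + t = t + o t$)
$\left(H{\left(22,38 \right)} + E{\left(7 \right)}\right)^{2} = \left(22 \left(1 + 38\right) + 7\right)^{2} = \left(22 \cdot 39 + 7\right)^{2} = \left(858 + 7\right)^{2} = 865^{2} = 748225$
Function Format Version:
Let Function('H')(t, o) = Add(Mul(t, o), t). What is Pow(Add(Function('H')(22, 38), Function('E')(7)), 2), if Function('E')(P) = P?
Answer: 748225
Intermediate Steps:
Function('H')(t, o) = Add(t, Mul(o, t)) (Function('H')(t, o) = Add(Mul(o, t), t) = Add(t, Mul(o, t)))
Pow(Add(Function('H')(22, 38), Function('E')(7)), 2) = Pow(Add(Mul(22, Add(1, 38)), 7), 2) = Pow(Add(Mul(22, 39), 7), 2) = Pow(Add(858, 7), 2) = Pow(865, 2) = 748225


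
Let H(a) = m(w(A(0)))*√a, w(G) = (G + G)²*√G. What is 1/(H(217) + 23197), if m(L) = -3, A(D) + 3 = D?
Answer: 23197/538098856 + 3*√217/538098856 ≈ 4.3191e-5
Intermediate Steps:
A(D) = -3 + D
w(G) = 4*G^(5/2) (w(G) = (2*G)²*√G = (4*G²)*√G = 4*G^(5/2))
H(a) = -3*√a
1/(H(217) + 23197) = 1/(-3*√217 + 23197) = 1/(23197 - 3*√217)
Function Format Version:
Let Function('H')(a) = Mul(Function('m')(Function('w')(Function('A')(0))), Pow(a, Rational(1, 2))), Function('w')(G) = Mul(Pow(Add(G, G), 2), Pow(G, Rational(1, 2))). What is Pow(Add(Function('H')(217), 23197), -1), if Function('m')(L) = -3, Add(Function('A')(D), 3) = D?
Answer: Add(Rational(23197, 538098856), Mul(Rational(3, 538098856), Pow(217, Rational(1, 2)))) ≈ 4.3191e-5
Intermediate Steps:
Function('A')(D) = Add(-3, D)
Function('w')(G) = Mul(4, Pow(G, Rational(5, 2))) (Function('w')(G) = Mul(Pow(Mul(2, G), 2), Pow(G, Rational(1, 2))) = Mul(Mul(4, Pow(G, 2)), Pow(G, Rational(1, 2))) = Mul(4, Pow(G, Rational(5, 2))))
Function('H')(a) = Mul(-3, Pow(a, Rational(1, 2)))
Pow(Add(Function('H')(217), 23197), -1) = Pow(Add(Mul(-3, Pow(217, Rational(1, 2))), 23197), -1) = Pow(Add(23197, Mul(-3, Pow(217, Rational(1, 2)))), -1)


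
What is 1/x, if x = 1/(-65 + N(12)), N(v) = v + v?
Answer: -41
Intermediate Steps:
N(v) = 2*v
x = -1/41 (x = 1/(-65 + 2*12) = 1/(-65 + 24) = 1/(-41) = -1/41 ≈ -0.024390)
1/x = 1/(-1/41) = 1*(-41) = -41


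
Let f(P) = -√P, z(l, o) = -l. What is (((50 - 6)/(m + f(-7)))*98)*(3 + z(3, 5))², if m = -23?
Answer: 0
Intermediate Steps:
(((50 - 6)/(m + f(-7)))*98)*(3 + z(3, 5))² = (((50 - 6)/(-23 - √(-7)))*98)*(3 - 1*3)² = ((44/(-23 - I*√7))*98)*(3 - 3)² = ((44/(-23 - I*√7))*98)*0² = (4312/(-23 - I*√7))*0 = 0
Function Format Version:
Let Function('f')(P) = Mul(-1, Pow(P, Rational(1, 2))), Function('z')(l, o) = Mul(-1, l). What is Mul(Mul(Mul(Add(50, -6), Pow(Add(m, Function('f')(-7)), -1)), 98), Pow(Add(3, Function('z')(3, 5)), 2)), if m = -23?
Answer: 0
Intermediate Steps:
Mul(Mul(Mul(Add(50, -6), Pow(Add(m, Function('f')(-7)), -1)), 98), Pow(Add(3, Function('z')(3, 5)), 2)) = Mul(Mul(Mul(Add(50, -6), Pow(Add(-23, Mul(-1, Pow(-7, Rational(1, 2)))), -1)), 98), Pow(Add(3, Mul(-1, 3)), 2)) = Mul(Mul(Mul(44, Pow(Add(-23, Mul(-1, Mul(I, Pow(7, Rational(1, 2))))), -1)), 98), Pow(Add(3, -3), 2)) = Mul(Mul(Mul(44, Pow(Add(-23, Mul(-1, I, Pow(7, Rational(1, 2)))), -1)), 98), Pow(0, 2)) = Mul(Mul(4312, Pow(Add(-23, Mul(-1, I, Pow(7, Rational(1, 2)))), -1)), 0) = 0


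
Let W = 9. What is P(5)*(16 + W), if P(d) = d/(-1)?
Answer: -125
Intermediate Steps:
P(d) = -d (P(d) = d*(-1) = -d)
P(5)*(16 + W) = (-1*5)*(16 + 9) = -5*25 = -125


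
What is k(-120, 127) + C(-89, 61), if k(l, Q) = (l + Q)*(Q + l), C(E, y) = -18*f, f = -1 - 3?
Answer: 121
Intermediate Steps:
f = -4
C(E, y) = 72 (C(E, y) = -18*(-4) = 72)
k(l, Q) = (Q + l)² (k(l, Q) = (Q + l)*(Q + l) = (Q + l)²)
k(-120, 127) + C(-89, 61) = (127 - 120)² + 72 = 7² + 72 = 49 + 72 = 121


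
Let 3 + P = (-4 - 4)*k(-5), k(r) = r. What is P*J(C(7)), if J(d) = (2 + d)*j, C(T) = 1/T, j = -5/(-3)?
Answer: 925/7 ≈ 132.14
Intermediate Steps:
j = 5/3 (j = -5*(-⅓) = 5/3 ≈ 1.6667)
J(d) = 10/3 + 5*d/3 (J(d) = (2 + d)*(5/3) = 10/3 + 5*d/3)
P = 37 (P = -3 + (-4 - 4)*(-5) = -3 - 8*(-5) = -3 + 40 = 37)
P*J(C(7)) = 37*(10/3 + (5/3)/7) = 37*(10/3 + (5/3)*(⅐)) = 37*(10/3 + 5/21) = 37*(25/7) = 925/7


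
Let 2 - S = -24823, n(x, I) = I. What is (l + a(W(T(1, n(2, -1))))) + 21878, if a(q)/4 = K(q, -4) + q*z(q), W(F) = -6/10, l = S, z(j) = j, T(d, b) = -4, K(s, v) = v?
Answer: 1167211/25 ≈ 46688.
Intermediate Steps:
S = 24825 (S = 2 - 1*(-24823) = 2 + 24823 = 24825)
l = 24825
W(F) = -3/5 (W(F) = -6*1/10 = -3/5)
a(q) = -16 + 4*q**2 (a(q) = 4*(-4 + q*q) = 4*(-4 + q**2) = -16 + 4*q**2)
(l + a(W(T(1, n(2, -1))))) + 21878 = (24825 + (-16 + 4*(-3/5)**2)) + 21878 = (24825 + (-16 + 4*(9/25))) + 21878 = (24825 + (-16 + 36/25)) + 21878 = (24825 - 364/25) + 21878 = 620261/25 + 21878 = 1167211/25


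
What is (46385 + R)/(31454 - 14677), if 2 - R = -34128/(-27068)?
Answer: 313892297/113529959 ≈ 2.7648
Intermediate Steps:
R = 5002/6767 (R = 2 - (-34128)/(-27068) = 2 - (-34128)*(-1)/27068 = 2 - 1*8532/6767 = 2 - 8532/6767 = 5002/6767 ≈ 0.73918)
(46385 + R)/(31454 - 14677) = (46385 + 5002/6767)/(31454 - 14677) = (313892297/6767)/16777 = (313892297/6767)*(1/16777) = 313892297/113529959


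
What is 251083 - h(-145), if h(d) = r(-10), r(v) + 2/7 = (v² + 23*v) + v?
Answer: 1758563/7 ≈ 2.5122e+5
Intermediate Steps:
r(v) = -2/7 + v² + 24*v (r(v) = -2/7 + ((v² + 23*v) + v) = -2/7 + (v² + 24*v) = -2/7 + v² + 24*v)
h(d) = -982/7 (h(d) = -2/7 + (-10)² + 24*(-10) = -2/7 + 100 - 240 = -982/7)
251083 - h(-145) = 251083 - 1*(-982/7) = 251083 + 982/7 = 1758563/7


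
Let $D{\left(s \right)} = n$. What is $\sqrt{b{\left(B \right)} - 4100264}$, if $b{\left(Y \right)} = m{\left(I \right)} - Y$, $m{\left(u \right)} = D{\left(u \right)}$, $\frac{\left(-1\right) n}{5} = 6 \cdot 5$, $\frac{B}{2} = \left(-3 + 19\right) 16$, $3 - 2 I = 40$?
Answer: $i \sqrt{4100926} \approx 2025.1 i$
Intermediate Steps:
$I = - \frac{37}{2}$ ($I = \frac{3}{2} - 20 = - \frac{37}{2} \approx -18.5$)
$B = 512$ ($B = 2 \left(-3 + 19\right) 16 = 2 \cdot 16 \cdot 16 = 2 \cdot 256 = 512$)
$n = -150$ ($n = - 5 \cdot 6 \cdot 5 = \left(-5\right) 30 = -150$)
$D{\left(s \right)} = -150$
$m{\left(u \right)} = -150$
$b{\left(Y \right)} = -150 - Y$
$\sqrt{b{\left(B \right)} - 4100264} = \sqrt{\left(-150 - 512\right) - 4100264} = \sqrt{-662 - 4100264} = \sqrt{-4100926} = i \sqrt{4100926}$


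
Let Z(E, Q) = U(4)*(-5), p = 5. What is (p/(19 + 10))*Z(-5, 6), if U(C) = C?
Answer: -100/29 ≈ -3.4483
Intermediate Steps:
Z(E, Q) = -20 (Z(E, Q) = 4*(-5) = -20)
(p/(19 + 10))*Z(-5, 6) = (5/(19 + 10))*(-20) = (5/29)*(-20) = -100/29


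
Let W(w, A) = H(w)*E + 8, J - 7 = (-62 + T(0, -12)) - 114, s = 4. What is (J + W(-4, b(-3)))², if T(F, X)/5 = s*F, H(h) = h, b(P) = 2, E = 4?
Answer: 31329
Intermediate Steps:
T(F, X) = 20*F (T(F, X) = 5*(4*F) = 20*F)
J = -169 (J = 7 + ((-62 + 20*0) - 114) = 7 + ((-62 + 0) - 114) = 7 + (-62 - 114) = 7 - 176 = -169)
W(w, A) = 8 + 4*w (W(w, A) = w*4 + 8 = 4*w + 8 = 8 + 4*w)
(J + W(-4, b(-3)))² = (-169 + (8 + 4*(-4)))² = (-169 + (8 - 16))² = (-169 - 8)² = (-177)² = 31329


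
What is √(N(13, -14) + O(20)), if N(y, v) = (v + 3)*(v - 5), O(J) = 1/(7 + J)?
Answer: 2*√4233/9 ≈ 14.458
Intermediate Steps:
N(y, v) = (-5 + v)*(3 + v) (N(y, v) = (3 + v)*(-5 + v) = (-5 + v)*(3 + v))
√(N(13, -14) + O(20)) = √((-15 + (-14)² - 2*(-14)) + 1/(7 + 20)) = √((-15 + 196 + 28) + 1/27) = √(209 + 1/27) = √(5644/27) = 2*√4233/9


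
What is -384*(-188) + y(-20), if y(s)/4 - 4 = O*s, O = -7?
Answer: 72768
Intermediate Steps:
y(s) = 16 - 28*s (y(s) = 16 + 4*(-7*s) = 16 - 28*s)
-384*(-188) + y(-20) = -384*(-188) + (16 - 28*(-20)) = 72192 + (16 + 560) = 72192 + 576 = 72768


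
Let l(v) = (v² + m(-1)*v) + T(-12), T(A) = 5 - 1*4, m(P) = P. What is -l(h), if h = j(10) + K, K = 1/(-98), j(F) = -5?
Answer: -298803/9604 ≈ -31.112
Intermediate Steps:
K = -1/98 ≈ -0.010204
T(A) = 1 (T(A) = 5 - 4 = 1)
h = -491/98 (h = -5 - 1/98 = -491/98 ≈ -5.0102)
l(v) = 1 + v² - v (l(v) = (v² - v) + 1 = 1 + v² - v)
-l(h) = -(1 + (-491/98)² - 1*(-491/98)) = -(1 + 241081/9604 + 491/98) = -1*298803/9604 = -298803/9604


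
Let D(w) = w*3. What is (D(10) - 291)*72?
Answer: -18792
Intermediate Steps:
D(w) = 3*w
(D(10) - 291)*72 = (3*10 - 291)*72 = (30 - 291)*72 = -261*72 = -18792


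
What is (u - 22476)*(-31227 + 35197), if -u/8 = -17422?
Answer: 464093000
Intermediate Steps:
u = 139376 (u = -8*(-17422) = 139376)
(u - 22476)*(-31227 + 35197) = (139376 - 22476)*(-31227 + 35197) = 116900*3970 = 464093000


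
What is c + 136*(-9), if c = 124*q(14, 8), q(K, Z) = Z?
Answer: -232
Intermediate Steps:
c = 992 (c = 124*8 = 992)
c + 136*(-9) = 992 + 136*(-9) = 992 - 1224 = -232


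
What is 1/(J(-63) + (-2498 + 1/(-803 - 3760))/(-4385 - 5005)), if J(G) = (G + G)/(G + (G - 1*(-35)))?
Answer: 8569314/14144879 ≈ 0.60582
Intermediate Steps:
J(G) = 2*G/(35 + 2*G) (J(G) = (2*G)/(G + (G + 35)) = (2*G)/(G + (35 + G)) = (2*G)/(35 + 2*G) = 2*G/(35 + 2*G))
1/(J(-63) + (-2498 + 1/(-803 - 3760))/(-4385 - 5005)) = 1/(2*(-63)/(35 + 2*(-63)) + (-2498 + 1/(-803 - 3760))/(-4385 - 5005)) = 1/(2*(-63)/(35 - 126) + (-2498 + 1/(-4563))/(-9390)) = 1/(2*(-63)/(-91) + (-2498 - 1/4563)*(-1/9390)) = 1/(2*(-63)*(-1/91) - 11398375/4563*(-1/9390)) = 1/(18/13 + 2279675/8569314) = 1/(14144879/8569314) = 8569314/14144879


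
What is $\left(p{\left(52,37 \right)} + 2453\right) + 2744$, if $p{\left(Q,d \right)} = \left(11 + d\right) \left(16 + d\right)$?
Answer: $7741$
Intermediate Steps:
$\left(p{\left(52,37 \right)} + 2453\right) + 2744 = \left(\left(176 + 37^{2} + 27 \cdot 37\right) + 2453\right) + 2744 = \left(\left(176 + 1369 + 999\right) + 2453\right) + 2744 = \left(2544 + 2453\right) + 2744 = 4997 + 2744 = 7741$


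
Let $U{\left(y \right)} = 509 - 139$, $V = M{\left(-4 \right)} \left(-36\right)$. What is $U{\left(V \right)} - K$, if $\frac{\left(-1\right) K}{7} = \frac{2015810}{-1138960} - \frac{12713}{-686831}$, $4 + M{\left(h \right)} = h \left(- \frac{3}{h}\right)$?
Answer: $\frac{27985073483379}{78227303576} \approx 357.74$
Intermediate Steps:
$M{\left(h \right)} = -7$ ($M{\left(h \right)} = -4 + h \left(- \frac{3}{h}\right) = -4 - 3 = -7$)
$V = 252$ ($V = \left(-7\right) \left(-36\right) = 252$)
$U{\left(y \right)} = 370$ ($U{\left(y \right)} = 509 - 139 = 370$)
$K = \frac{959028839741}{78227303576}$ ($K = - 7 \left(\frac{2015810}{-1138960} - \frac{12713}{-686831}\right) = - 7 \left(2015810 \left(- \frac{1}{1138960}\right) - - \frac{12713}{686831}\right) = - 7 \left(- \frac{201581}{113896} + \frac{12713}{686831}\right) = \left(-7\right) \left(- \frac{137004119963}{78227303576}\right) = \frac{959028839741}{78227303576} \approx 12.26$)
$U{\left(V \right)} - K = 370 - \frac{959028839741}{78227303576} = \frac{27985073483379}{78227303576}$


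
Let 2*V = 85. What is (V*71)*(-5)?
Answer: -30175/2 ≈ -15088.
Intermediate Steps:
V = 85/2 (V = (½)*85 = 85/2 ≈ 42.500)
(V*71)*(-5) = ((85/2)*71)*(-5) = (6035/2)*(-5) = -30175/2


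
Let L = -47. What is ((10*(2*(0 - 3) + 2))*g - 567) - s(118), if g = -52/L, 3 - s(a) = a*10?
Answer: 26590/47 ≈ 565.74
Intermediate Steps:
s(a) = 3 - 10*a (s(a) = 3 - a*10 = 3 - 10*a)
g = 52/47 (g = -52/(-47) = -52*(-1/47) = 52/47 ≈ 1.1064)
((10*(2*(0 - 3) + 2))*g - 567) - s(118) = ((10*(2*(0 - 3) + 2))*(52/47) - 567) - (3 - 10*118) = ((10*(2*(-3) + 2))*(52/47) - 567) - (3 - 1180) = ((10*(-6 + 2))*(52/47) - 567) - 1*(-1177) = ((10*(-4))*(52/47) - 567) + 1177 = (-40*52/47 - 567) + 1177 = (-2080/47 - 567) + 1177 = -28729/47 + 1177 = 26590/47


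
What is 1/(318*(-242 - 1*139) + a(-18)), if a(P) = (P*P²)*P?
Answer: -1/16182 ≈ -6.1797e-5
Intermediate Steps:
a(P) = P⁴ (a(P) = P³*P = P⁴)
1/(318*(-242 - 1*139) + a(-18)) = 1/(318*(-242 - 1*139) + (-18)⁴) = 1/(318*(-242 - 139) + 104976) = 1/(318*(-381) + 104976) = 1/(-121158 + 104976) = 1/(-16182) = -1/16182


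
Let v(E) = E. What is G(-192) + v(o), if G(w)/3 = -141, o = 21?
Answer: -402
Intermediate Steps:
G(w) = -423 (G(w) = 3*(-141) = -423)
G(-192) + v(o) = -423 + 21 = -402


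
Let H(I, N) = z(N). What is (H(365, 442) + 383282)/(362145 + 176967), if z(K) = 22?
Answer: 15971/22463 ≈ 0.71099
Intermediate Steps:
H(I, N) = 22
(H(365, 442) + 383282)/(362145 + 176967) = (22 + 383282)/(362145 + 176967) = 383304/539112 = 383304*(1/539112) = 15971/22463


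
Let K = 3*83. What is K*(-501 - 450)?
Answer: -236799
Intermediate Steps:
K = 249
K*(-501 - 450) = 249*(-501 - 450) = 249*(-951) = -236799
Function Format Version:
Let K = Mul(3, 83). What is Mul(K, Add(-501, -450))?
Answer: -236799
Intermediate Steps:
K = 249
Mul(K, Add(-501, -450)) = Mul(249, Add(-501, -450)) = Mul(249, -951) = -236799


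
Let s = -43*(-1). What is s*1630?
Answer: 70090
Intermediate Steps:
s = 43
s*1630 = 43*1630 = 70090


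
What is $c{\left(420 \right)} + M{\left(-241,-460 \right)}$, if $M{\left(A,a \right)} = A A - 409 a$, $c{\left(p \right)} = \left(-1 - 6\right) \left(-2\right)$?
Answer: $246235$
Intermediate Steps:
$c{\left(p \right)} = 14$ ($c{\left(p \right)} = \left(-7\right) \left(-2\right) = 14$)
$M{\left(A,a \right)} = A^{2} - 409 a$
$c{\left(420 \right)} + M{\left(-241,-460 \right)} = 14 + \left(\left(-241\right)^{2} - -188140\right) = 14 + \left(58081 + 188140\right) = 14 + 246221 = 246235$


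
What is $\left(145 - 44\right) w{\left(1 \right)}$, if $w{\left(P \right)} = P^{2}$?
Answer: $101$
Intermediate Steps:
$\left(145 - 44\right) w{\left(1 \right)} = \left(145 - 44\right) 1^{2} = 101 \cdot 1 = 101$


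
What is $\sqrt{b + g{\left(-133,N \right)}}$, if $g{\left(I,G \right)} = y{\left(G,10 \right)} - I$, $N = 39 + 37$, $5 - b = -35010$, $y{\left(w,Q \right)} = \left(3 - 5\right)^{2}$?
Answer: $52 \sqrt{13} \approx 187.49$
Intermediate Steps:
$y{\left(w,Q \right)} = 4$ ($y{\left(w,Q \right)} = \left(-2\right)^{2} = 4$)
$b = 35015$ ($b = 5 - -35010 = 5 + 35010 = 35015$)
$N = 76$
$g{\left(I,G \right)} = 4 - I$
$\sqrt{b + g{\left(-133,N \right)}} = \sqrt{35015 + \left(4 - -133\right)} = \sqrt{35015 + \left(4 + 133\right)} = \sqrt{35015 + 137} = \sqrt{35152} = 52 \sqrt{13}$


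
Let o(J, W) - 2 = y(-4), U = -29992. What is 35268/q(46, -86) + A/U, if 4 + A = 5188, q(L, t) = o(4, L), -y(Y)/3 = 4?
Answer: -66113106/18745 ≈ -3527.0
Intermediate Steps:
y(Y) = -12 (y(Y) = -3*4 = -12)
o(J, W) = -10 (o(J, W) = 2 - 12 = -10)
q(L, t) = -10
A = 5184 (A = -4 + 5188 = 5184)
35268/q(46, -86) + A/U = 35268/(-10) + 5184/(-29992) = 35268*(-⅒) + 5184*(-1/29992) = -17634/5 - 648/3749 = -66113106/18745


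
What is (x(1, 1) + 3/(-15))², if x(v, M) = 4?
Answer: 361/25 ≈ 14.440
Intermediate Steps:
(x(1, 1) + 3/(-15))² = (4 + 3/(-15))² = (4 + 3*(-1/15))² = (4 - ⅕)² = (19/5)² = 361/25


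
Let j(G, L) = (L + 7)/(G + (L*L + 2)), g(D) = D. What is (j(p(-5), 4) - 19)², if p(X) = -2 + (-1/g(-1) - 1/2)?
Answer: 3025/9 ≈ 336.11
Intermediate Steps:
p(X) = -3/2 (p(X) = -2 + (-1/(-1) - 1/2) = -2 + (-1*(-1) - 1*½) = -2 + (1 - ½) = -2 + ½ = -3/2)
j(G, L) = (7 + L)/(2 + G + L²) (j(G, L) = (7 + L)/(G + (L² + 2)) = (7 + L)/(G + (2 + L²)) = (7 + L)/(2 + G + L²))
(j(p(-5), 4) - 19)² = ((7 + 4)/(2 - 3/2 + 4²) - 19)² = (11/(2 - 3/2 + 16) - 19)² = (11/(33/2) - 19)² = ((2/33)*11 - 19)² = (⅔ - 19)² = (-55/3)² = 3025/9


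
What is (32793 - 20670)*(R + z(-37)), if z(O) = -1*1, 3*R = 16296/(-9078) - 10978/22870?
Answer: -368805025062/17301155 ≈ -21317.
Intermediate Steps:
R = -39362317/51903465 (R = (16296/(-9078) - 10978/22870)/3 = (16296*(-1/9078) - 10978*1/22870)/3 = (-2716/1513 - 5489/11435)/3 = (⅓)*(-39362317/17301155) = -39362317/51903465 ≈ -0.75838)
z(O) = -1
(32793 - 20670)*(R + z(-37)) = (32793 - 20670)*(-39362317/51903465 - 1) = 12123*(-91265782/51903465) = -368805025062/17301155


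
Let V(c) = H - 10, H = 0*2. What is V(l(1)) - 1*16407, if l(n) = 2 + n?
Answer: -16417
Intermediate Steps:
H = 0
V(c) = -10 (V(c) = 0 - 10 = -10)
V(l(1)) - 1*16407 = -10 - 1*16407 = -10 - 16407 = -16417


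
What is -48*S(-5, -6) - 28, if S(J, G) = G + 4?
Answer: 68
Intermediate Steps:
S(J, G) = 4 + G
-48*S(-5, -6) - 28 = -48*(4 - 6) - 28 = -48*(-2) - 28 = 96 - 28 = 68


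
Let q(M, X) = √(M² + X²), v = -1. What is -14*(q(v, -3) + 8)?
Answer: -112 - 14*√10 ≈ -156.27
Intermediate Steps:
-14*(q(v, -3) + 8) = -14*(√((-1)² + (-3)²) + 8) = -14*(√(1 + 9) + 8) = -14*(√10 + 8) = -14*(8 + √10) = -112 - 14*√10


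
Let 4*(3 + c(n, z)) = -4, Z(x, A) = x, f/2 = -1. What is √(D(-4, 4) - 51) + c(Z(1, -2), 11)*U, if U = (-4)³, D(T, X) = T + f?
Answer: 256 + I*√57 ≈ 256.0 + 7.5498*I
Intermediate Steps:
f = -2 (f = 2*(-1) = -2)
c(n, z) = -4 (c(n, z) = -3 + (¼)*(-4) = -3 - 1 = -4)
D(T, X) = -2 + T (D(T, X) = T - 2 = -2 + T)
U = -64
√(D(-4, 4) - 51) + c(Z(1, -2), 11)*U = √((-2 - 4) - 51) - 4*(-64) = √(-6 - 51) + 256 = √(-57) + 256 = I*√57 + 256 = 256 + I*√57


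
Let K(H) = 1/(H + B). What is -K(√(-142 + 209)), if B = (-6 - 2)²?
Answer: -64/4029 + √67/4029 ≈ -0.013853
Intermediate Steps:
B = 64 (B = (-8)² = 64)
K(H) = 1/(64 + H) (K(H) = 1/(H + 64) = 1/(64 + H))
-K(√(-142 + 209)) = -1/(64 + √(-142 + 209)) = -1/(64 + √67)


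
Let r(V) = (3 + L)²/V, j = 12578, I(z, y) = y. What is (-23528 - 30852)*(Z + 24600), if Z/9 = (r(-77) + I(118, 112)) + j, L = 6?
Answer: -581193917580/77 ≈ -7.5480e+9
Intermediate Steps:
r(V) = 81/V (r(V) = (3 + 6)²/V = 9²/V = 81/V)
Z = 8793441/77 (Z = 9*((81/(-77) + 112) + 12578) = 9*((81*(-1/77) + 112) + 12578) = 9*((-81/77 + 112) + 12578) = 9*(8543/77 + 12578) = 9*(977049/77) = 8793441/77 ≈ 1.1420e+5)
(-23528 - 30852)*(Z + 24600) = (-23528 - 30852)*(8793441/77 + 24600) = -54380*10687641/77 = -581193917580/77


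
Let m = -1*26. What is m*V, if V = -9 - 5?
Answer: 364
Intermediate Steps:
V = -14
m = -26
m*V = -26*(-14) = 364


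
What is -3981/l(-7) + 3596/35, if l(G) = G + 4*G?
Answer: 7577/35 ≈ 216.49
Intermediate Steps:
l(G) = 5*G
-3981/l(-7) + 3596/35 = -3981/(5*(-7)) + 3596/35 = -3981/(-35) + 3596*(1/35) = -3981*(-1/35) + 3596/35 = 3981/35 + 3596/35 = 7577/35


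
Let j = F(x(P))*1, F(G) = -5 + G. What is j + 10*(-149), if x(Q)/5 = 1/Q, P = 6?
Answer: -8965/6 ≈ -1494.2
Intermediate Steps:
x(Q) = 5/Q
j = -25/6 (j = (-5 + 5/6)*1 = -25/6*1 = -25/6 ≈ -4.1667)
j + 10*(-149) = -25/6 + 10*(-149) = -25/6 - 1490 = -8965/6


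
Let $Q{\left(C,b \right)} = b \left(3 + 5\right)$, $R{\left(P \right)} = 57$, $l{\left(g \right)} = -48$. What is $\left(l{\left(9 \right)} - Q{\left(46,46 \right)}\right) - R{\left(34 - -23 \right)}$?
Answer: $-473$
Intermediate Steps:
$Q{\left(C,b \right)} = 8 b$ ($Q{\left(C,b \right)} = b 8 = 8 b$)
$\left(l{\left(9 \right)} - Q{\left(46,46 \right)}\right) - R{\left(34 - -23 \right)} = \left(-48 - 8 \cdot 46\right) - 57 = \left(-48 - 368\right) - 57 = -416 - 57 = -473$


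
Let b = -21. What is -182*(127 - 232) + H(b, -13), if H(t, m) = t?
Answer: 19089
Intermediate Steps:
-182*(127 - 232) + H(b, -13) = -182*(127 - 232) - 21 = -182*(-105) - 21 = 19110 - 21 = 19089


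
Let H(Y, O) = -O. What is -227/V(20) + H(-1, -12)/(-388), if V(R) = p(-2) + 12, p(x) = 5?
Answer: -22070/1649 ≈ -13.384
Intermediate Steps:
V(R) = 17 (V(R) = 5 + 12 = 17)
-227/V(20) + H(-1, -12)/(-388) = -227/17 - 1*(-12)/(-388) = -227*1/17 + 12*(-1/388) = -227/17 - 3/97 = -22070/1649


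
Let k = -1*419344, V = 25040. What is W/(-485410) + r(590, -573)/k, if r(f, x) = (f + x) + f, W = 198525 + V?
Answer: -9404528523/20355377104 ≈ -0.46202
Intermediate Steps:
k = -419344
W = 223565 (W = 198525 + 25040 = 223565)
r(f, x) = x + 2*f
W/(-485410) + r(590, -573)/k = 223565/(-485410) + (-573 + 2*590)/(-419344) = 223565*(-1/485410) + (-573 + 1180)*(-1/419344) = -44713/97082 + 607*(-1/419344) = -44713/97082 - 607/419344 = -9404528523/20355377104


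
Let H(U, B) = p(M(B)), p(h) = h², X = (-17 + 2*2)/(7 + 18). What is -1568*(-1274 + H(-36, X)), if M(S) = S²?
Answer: 780280216352/390625 ≈ 1.9975e+6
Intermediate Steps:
X = -13/25 (X = (-17 + 4)/25 = -13*1/25 = -13/25 ≈ -0.52000)
H(U, B) = B⁴ (H(U, B) = (B²)² = B⁴)
-1568*(-1274 + H(-36, X)) = -1568*(-1274 + (-13/25)⁴) = -1568*(-1274 + 28561/390625) = -1568*(-497627689/390625) = 780280216352/390625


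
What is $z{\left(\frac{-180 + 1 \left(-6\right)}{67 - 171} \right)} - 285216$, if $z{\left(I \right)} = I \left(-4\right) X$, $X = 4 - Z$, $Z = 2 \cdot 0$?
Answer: $- \frac{3708180}{13} \approx -2.8524 \cdot 10^{5}$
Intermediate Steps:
$Z = 0$
$X = 4$ ($X = 4 - 0 = 4 + 0 = 4$)
$z{\left(I \right)} = - 16 I$ ($z{\left(I \right)} = I \left(-4\right) 4 = - 4 I 4 = - 16 I$)
$z{\left(\frac{-180 + 1 \left(-6\right)}{67 - 171} \right)} - 285216 = - 16 \frac{-180 + 1 \left(-6\right)}{67 - 171} - 285216 = - 16 \frac{-180 - 6}{-104} - 285216 = - 16 \left(\left(-186\right) \left(- \frac{1}{104}\right)\right) - 285216 = \left(-16\right) \frac{93}{52} - 285216 = - \frac{372}{13} - 285216 = - \frac{3708180}{13}$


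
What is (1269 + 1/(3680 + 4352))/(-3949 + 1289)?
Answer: -1456087/3052160 ≈ -0.47707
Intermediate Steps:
(1269 + 1/(3680 + 4352))/(-3949 + 1289) = (1269 + 1/8032)/(-2660) = (1269 + 1/8032)*(-1/2660) = (10192609/8032)*(-1/2660) = -1456087/3052160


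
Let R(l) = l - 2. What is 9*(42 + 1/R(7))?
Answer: 1899/5 ≈ 379.80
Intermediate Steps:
R(l) = -2 + l
9*(42 + 1/R(7)) = 9*(42 + 1/(-2 + 7)) = 9*(42 + 1/5) = 9*(42 + ⅕) = 9*(211/5) = 1899/5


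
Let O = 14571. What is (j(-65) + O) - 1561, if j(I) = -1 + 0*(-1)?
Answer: 13009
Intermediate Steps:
j(I) = -1 (j(I) = -1 + 0 = -1)
(j(-65) + O) - 1561 = (-1 + 14571) - 1561 = 14570 - 1561 = 13009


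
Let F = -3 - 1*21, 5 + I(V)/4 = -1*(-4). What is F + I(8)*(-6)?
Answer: 0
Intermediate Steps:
I(V) = -4 (I(V) = -20 + 4*(-1*(-4)) = -20 + 4*4 = -20 + 16 = -4)
F = -24 (F = -3 - 21 = -24)
F + I(8)*(-6) = -24 - 4*(-6) = -24 + 24 = 0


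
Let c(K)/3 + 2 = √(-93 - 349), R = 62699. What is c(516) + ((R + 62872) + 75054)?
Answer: 200619 + 3*I*√442 ≈ 2.0062e+5 + 63.071*I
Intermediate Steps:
c(K) = -6 + 3*I*√442 (c(K) = -6 + 3*√(-93 - 349) = -6 + 3*√(-442) = -6 + 3*(I*√442) = -6 + 3*I*√442)
c(516) + ((R + 62872) + 75054) = (-6 + 3*I*√442) + ((62699 + 62872) + 75054) = (-6 + 3*I*√442) + (125571 + 75054) = (-6 + 3*I*√442) + 200625 = 200619 + 3*I*√442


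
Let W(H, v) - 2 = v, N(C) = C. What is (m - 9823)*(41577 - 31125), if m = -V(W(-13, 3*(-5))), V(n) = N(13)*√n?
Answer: -102669996 - 135876*I*√13 ≈ -1.0267e+8 - 4.8991e+5*I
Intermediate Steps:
W(H, v) = 2 + v
V(n) = 13*√n
m = -13*I*√13 (m = -13*√(2 + 3*(-5)) = -13*√(2 - 15) = -13*√(-13) = -13*I*√13 ≈ -46.872*I)
(m - 9823)*(41577 - 31125) = (-13*I*√13 - 9823)*(41577 - 31125) = (-9823 - 13*I*√13)*10452 = -102669996 - 135876*I*√13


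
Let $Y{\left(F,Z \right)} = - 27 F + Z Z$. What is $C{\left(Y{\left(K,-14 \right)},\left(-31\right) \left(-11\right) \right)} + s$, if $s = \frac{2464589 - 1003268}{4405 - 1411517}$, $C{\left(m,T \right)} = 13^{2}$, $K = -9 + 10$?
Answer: $\frac{236340607}{1407112} \approx 167.96$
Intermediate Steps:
$K = 1$
$Y{\left(F,Z \right)} = Z^{2} - 27 F$ ($Y{\left(F,Z \right)} = - 27 F + Z^{2} = Z^{2} - 27 F$)
$C{\left(m,T \right)} = 169$
$s = - \frac{1461321}{1407112}$ ($s = \frac{1461321}{-1407112} = 1461321 \left(- \frac{1}{1407112}\right) = - \frac{1461321}{1407112} \approx -1.0385$)
$C{\left(Y{\left(K,-14 \right)},\left(-31\right) \left(-11\right) \right)} + s = 169 - \frac{1461321}{1407112} = \frac{236340607}{1407112}$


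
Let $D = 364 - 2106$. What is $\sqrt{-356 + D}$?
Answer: $i \sqrt{2098} \approx 45.804 i$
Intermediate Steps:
$D = -1742$ ($D = 364 - 2106 = -1742$)
$\sqrt{-356 + D} = \sqrt{-356 - 1742} = \sqrt{-2098} = i \sqrt{2098}$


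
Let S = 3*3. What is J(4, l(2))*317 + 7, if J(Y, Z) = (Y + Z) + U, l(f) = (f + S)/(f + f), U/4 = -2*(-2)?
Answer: 28875/4 ≈ 7218.8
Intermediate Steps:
U = 16 (U = 4*(-2*(-2)) = 4*4 = 16)
S = 9
l(f) = (9 + f)/(2*f) (l(f) = (f + 9)/(f + f) = (9 + f)/((2*f)) = (9 + f)*(1/(2*f)) = (9 + f)/(2*f))
J(Y, Z) = 16 + Y + Z (J(Y, Z) = (Y + Z) + 16 = 16 + Y + Z)
J(4, l(2))*317 + 7 = (16 + 4 + (½)*(9 + 2)/2)*317 + 7 = (16 + 4 + (½)*(½)*11)*317 + 7 = (16 + 4 + 11/4)*317 + 7 = (91/4)*317 + 7 = 28847/4 + 7 = 28875/4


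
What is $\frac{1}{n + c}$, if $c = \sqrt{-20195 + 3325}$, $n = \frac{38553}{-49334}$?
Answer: $- \frac{1901973702}{41060427123529} - \frac{2433843556 i \sqrt{16870}}{41060427123529} \approx -4.6321 \cdot 10^{-5} - 0.0076989 i$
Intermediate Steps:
$n = - \frac{38553}{49334}$ ($n = 38553 \left(- \frac{1}{49334}\right) = - \frac{38553}{49334} \approx -0.78147$)
$c = i \sqrt{16870}$ ($c = \sqrt{-16870} = i \sqrt{16870} \approx 129.88 i$)
$\frac{1}{n + c} = \frac{1}{- \frac{38553}{49334} + i \sqrt{16870}}$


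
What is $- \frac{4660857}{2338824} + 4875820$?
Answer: $\frac{3801226724941}{779608} \approx 4.8758 \cdot 10^{6}$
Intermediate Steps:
$- \frac{4660857}{2338824} + 4875820 = \left(-4660857\right) \frac{1}{2338824} + 4875820 = - \frac{1553619}{779608} + 4875820 = \frac{3801226724941}{779608}$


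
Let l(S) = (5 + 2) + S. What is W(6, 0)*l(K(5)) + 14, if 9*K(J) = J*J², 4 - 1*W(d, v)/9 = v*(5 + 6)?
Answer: 766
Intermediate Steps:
W(d, v) = 36 - 99*v (W(d, v) = 36 - 9*v*(5 + 6) = 36 - 9*v*11 = 36 - 99*v)
K(J) = J³/9 (K(J) = (J*J²)/9 = J³/9)
l(S) = 7 + S
W(6, 0)*l(K(5)) + 14 = (36 - 99*0)*(7 + (⅑)*5³) + 14 = (36 + 0)*(7 + (⅑)*125) + 14 = 36*(7 + 125/9) + 14 = 36*(188/9) + 14 = 752 + 14 = 766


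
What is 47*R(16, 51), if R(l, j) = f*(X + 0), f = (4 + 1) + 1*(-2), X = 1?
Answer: 141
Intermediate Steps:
f = 3 (f = 5 - 2 = 3)
R(l, j) = 3 (R(l, j) = 3*(1 + 0) = 3*1 = 3)
47*R(16, 51) = 47*3 = 141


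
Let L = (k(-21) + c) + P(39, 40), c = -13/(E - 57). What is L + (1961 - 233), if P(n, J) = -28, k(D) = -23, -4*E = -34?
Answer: 162695/97 ≈ 1677.3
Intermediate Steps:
E = 17/2 (E = -¼*(-34) = 17/2 ≈ 8.5000)
c = 26/97 (c = -13/(17/2 - 57) = -13/(-97/2) = -13*(-2/97) = 26/97 ≈ 0.26804)
L = -4921/97 (L = (-23 + 26/97) - 28 = -2205/97 - 28 = -4921/97 ≈ -50.732)
L + (1961 - 233) = -4921/97 + (1961 - 233) = -4921/97 + 1728 = 162695/97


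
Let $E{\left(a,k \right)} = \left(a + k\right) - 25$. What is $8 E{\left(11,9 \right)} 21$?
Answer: $-840$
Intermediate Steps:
$E{\left(a,k \right)} = -25 + a + k$ ($E{\left(a,k \right)} = \left(a + k\right) - 25 = -25 + a + k$)
$8 E{\left(11,9 \right)} 21 = 8 \left(-25 + 11 + 9\right) 21 = 8 \left(\left(-5\right) 21\right) = 8 \left(-105\right) = -840$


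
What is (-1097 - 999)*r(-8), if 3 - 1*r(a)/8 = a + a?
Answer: -318592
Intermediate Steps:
r(a) = 24 - 16*a (r(a) = 24 - 8*(a + a) = 24 - 16*a)
(-1097 - 999)*r(-8) = (-1097 - 999)*(24 - 16*(-8)) = -2096*(24 + 128) = -2096*152 = -318592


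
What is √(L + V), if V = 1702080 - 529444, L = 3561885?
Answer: √4734521 ≈ 2175.9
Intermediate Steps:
V = 1172636
√(L + V) = √(3561885 + 1172636) = √4734521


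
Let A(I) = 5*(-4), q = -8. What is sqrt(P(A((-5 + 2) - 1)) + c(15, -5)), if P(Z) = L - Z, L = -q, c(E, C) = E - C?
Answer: 4*sqrt(3) ≈ 6.9282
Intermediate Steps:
L = 8 (L = -1*(-8) = 8)
A(I) = -20
P(Z) = 8 - Z
sqrt(P(A((-5 + 2) - 1)) + c(15, -5)) = sqrt((8 - 1*(-20)) + (15 - 1*(-5))) = sqrt((8 + 20) + (15 + 5)) = sqrt(28 + 20) = sqrt(48) = 4*sqrt(3)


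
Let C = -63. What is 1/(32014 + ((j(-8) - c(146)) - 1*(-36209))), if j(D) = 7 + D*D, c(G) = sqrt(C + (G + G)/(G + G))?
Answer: 34147/2332035249 + I*sqrt(62)/4664070498 ≈ 1.4643e-5 + 1.6882e-9*I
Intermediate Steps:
c(G) = I*sqrt(62) (c(G) = sqrt(-63 + (G + G)/(G + G)) = sqrt(-63 + (2*G)/((2*G))) = sqrt(-63 + (2*G)*(1/(2*G))) = sqrt(-63 + 1) = sqrt(-62) = I*sqrt(62))
j(D) = 7 + D**2
1/(32014 + ((j(-8) - c(146)) - 1*(-36209))) = 1/(32014 + (((7 + (-8)**2) - I*sqrt(62)) - 1*(-36209))) = 1/(32014 + (((7 + 64) - I*sqrt(62)) + 36209)) = 1/(32014 + ((71 - I*sqrt(62)) + 36209)) = 1/(32014 + (36280 - I*sqrt(62))) = 1/(68294 - I*sqrt(62))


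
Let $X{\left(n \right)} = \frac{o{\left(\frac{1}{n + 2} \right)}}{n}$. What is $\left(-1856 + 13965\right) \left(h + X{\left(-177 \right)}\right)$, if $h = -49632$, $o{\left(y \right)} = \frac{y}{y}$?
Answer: $- \frac{106375930285}{177} \approx -6.0099 \cdot 10^{8}$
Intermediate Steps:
$o{\left(y \right)} = 1$
$X{\left(n \right)} = \frac{1}{n}$ ($X{\left(n \right)} = 1 \frac{1}{n} = \frac{1}{n}$)
$\left(-1856 + 13965\right) \left(h + X{\left(-177 \right)}\right) = \left(-1856 + 13965\right) \left(-49632 + \frac{1}{-177}\right) = 12109 \left(-49632 - \frac{1}{177}\right) = 12109 \left(- \frac{8784865}{177}\right) = - \frac{106375930285}{177}$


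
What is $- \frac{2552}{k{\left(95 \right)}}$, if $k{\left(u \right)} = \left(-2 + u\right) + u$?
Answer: $- \frac{638}{47} \approx -13.574$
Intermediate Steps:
$k{\left(u \right)} = -2 + 2 u$
$- \frac{2552}{k{\left(95 \right)}} = - \frac{2552}{-2 + 2 \cdot 95} = - \frac{2552}{-2 + 190} = - \frac{2552}{188} = \left(-2552\right) \frac{1}{188} = - \frac{638}{47}$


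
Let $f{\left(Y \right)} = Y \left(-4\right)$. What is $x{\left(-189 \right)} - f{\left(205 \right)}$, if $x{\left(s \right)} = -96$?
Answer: $724$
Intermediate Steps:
$f{\left(Y \right)} = - 4 Y$
$x{\left(-189 \right)} - f{\left(205 \right)} = -96 - \left(-4\right) 205 = -96 - -820 = -96 + 820 = 724$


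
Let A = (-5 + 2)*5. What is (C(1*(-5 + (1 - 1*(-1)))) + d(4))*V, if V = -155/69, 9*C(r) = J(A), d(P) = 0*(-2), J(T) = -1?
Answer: 155/621 ≈ 0.24960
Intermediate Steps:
A = -15 (A = -3*5 = -15)
d(P) = 0
C(r) = -1/9 (C(r) = (1/9)*(-1) = -1/9)
V = -155/69 (V = -155*1/69 = -155/69 ≈ -2.2464)
(C(1*(-5 + (1 - 1*(-1)))) + d(4))*V = (-1/9 + 0)*(-155/69) = -1/9*(-155/69) = 155/621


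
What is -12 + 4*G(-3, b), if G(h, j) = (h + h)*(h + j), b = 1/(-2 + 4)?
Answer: 48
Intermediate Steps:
b = ½ (b = 1/2 = ½ ≈ 0.50000)
G(h, j) = 2*h*(h + j) (G(h, j) = (2*h)*(h + j) = 2*h*(h + j))
-12 + 4*G(-3, b) = -12 + 4*(2*(-3)*(-3 + ½)) = -12 + 4*(2*(-3)*(-5/2)) = -12 + 4*15 = -12 + 60 = 48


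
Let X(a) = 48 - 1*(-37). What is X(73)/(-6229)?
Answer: -85/6229 ≈ -0.013646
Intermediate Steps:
X(a) = 85 (X(a) = 48 + 37 = 85)
X(73)/(-6229) = 85/(-6229) = 85*(-1/6229) = -85/6229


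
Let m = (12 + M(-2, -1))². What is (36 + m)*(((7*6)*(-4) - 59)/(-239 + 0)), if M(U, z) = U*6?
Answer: 8172/239 ≈ 34.192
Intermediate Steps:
M(U, z) = 6*U
m = 0 (m = (12 + 6*(-2))² = (12 - 12)² = 0² = 0)
(36 + m)*(((7*6)*(-4) - 59)/(-239 + 0)) = (36 + 0)*(((7*6)*(-4) - 59)/(-239 + 0)) = 36*((42*(-4) - 59)/(-239)) = 36*((-168 - 59)*(-1/239)) = 36*(-227*(-1/239)) = 36*(227/239) = 8172/239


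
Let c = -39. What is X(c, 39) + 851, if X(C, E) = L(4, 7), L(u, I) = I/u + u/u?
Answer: 3415/4 ≈ 853.75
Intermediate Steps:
L(u, I) = 1 + I/u (L(u, I) = I/u + 1 = 1 + I/u)
X(C, E) = 11/4 (X(C, E) = (7 + 4)/4 = (¼)*11 = 11/4)
X(c, 39) + 851 = 11/4 + 851 = 3415/4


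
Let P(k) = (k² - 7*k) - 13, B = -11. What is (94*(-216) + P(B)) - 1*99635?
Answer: -119754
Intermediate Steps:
P(k) = -13 + k² - 7*k
(94*(-216) + P(B)) - 1*99635 = (94*(-216) + (-13 + (-11)² - 7*(-11))) - 1*99635 = (-20304 + (-13 + 121 + 77)) - 99635 = (-20304 + 185) - 99635 = -20119 - 99635 = -119754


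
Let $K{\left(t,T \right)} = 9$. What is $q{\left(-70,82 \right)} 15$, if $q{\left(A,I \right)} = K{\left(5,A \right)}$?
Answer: $135$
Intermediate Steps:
$q{\left(A,I \right)} = 9$
$q{\left(-70,82 \right)} 15 = 9 \cdot 15 = 135$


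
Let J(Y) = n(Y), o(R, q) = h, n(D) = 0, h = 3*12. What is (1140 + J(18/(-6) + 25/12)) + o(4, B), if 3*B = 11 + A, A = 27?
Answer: 1176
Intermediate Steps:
h = 36
B = 38/3 (B = (11 + 27)/3 = (⅓)*38 = 38/3 ≈ 12.667)
o(R, q) = 36
J(Y) = 0
(1140 + J(18/(-6) + 25/12)) + o(4, B) = (1140 + 0) + 36 = 1140 + 36 = 1176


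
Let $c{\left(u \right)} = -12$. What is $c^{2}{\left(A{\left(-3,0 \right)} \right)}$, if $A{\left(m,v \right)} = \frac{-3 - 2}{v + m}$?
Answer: $144$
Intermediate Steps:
$A{\left(m,v \right)} = - \frac{5}{m + v}$
$c^{2}{\left(A{\left(-3,0 \right)} \right)} = \left(-12\right)^{2} = 144$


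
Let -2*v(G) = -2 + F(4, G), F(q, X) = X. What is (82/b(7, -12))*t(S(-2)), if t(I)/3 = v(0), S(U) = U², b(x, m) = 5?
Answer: 246/5 ≈ 49.200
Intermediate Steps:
v(G) = 1 - G/2 (v(G) = -(-2 + G)/2 = 1 - G/2)
t(I) = 3 (t(I) = 3*(1 - ½*0) = 3*(1 + 0) = 3*1 = 3)
(82/b(7, -12))*t(S(-2)) = (82/5)*3 = 246/5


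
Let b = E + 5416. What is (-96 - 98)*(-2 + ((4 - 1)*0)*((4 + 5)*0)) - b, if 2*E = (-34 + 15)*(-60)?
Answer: -5598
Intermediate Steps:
E = 570 (E = ((-34 + 15)*(-60))/2 = (-19*(-60))/2 = (1/2)*1140 = 570)
b = 5986 (b = 570 + 5416 = 5986)
(-96 - 98)*(-2 + ((4 - 1)*0)*((4 + 5)*0)) - b = (-96 - 98)*(-2 + ((4 - 1)*0)*((4 + 5)*0)) - 1*5986 = -194*(-2 + (3*0)*(9*0)) - 5986 = -194*(-2 + 0*0) - 5986 = -194*(-2 + 0) - 5986 = -194*(-2) - 5986 = 388 - 5986 = -5598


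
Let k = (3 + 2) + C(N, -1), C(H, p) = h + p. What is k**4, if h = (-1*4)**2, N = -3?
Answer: 160000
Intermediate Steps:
h = 16 (h = (-4)**2 = 16)
C(H, p) = 16 + p
k = 20 (k = (3 + 2) + (16 - 1) = 5 + 15 = 20)
k**4 = 20**4 = 160000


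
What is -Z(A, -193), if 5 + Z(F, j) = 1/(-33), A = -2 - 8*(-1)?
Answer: 166/33 ≈ 5.0303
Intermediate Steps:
A = 6 (A = -2 + 8 = 6)
Z(F, j) = -166/33 (Z(F, j) = -5 + 1/(-33) = -5 - 1/33 = -166/33)
-Z(A, -193) = -1*(-166/33) = 166/33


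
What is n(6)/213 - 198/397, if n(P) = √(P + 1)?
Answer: -198/397 + √7/213 ≈ -0.48632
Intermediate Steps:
n(P) = √(1 + P)
n(6)/213 - 198/397 = √(1 + 6)/213 - 198/397 = √7*(1/213) - 198*1/397 = √7/213 - 198/397 = -198/397 + √7/213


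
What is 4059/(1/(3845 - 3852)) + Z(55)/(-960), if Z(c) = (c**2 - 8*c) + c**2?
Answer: -909403/32 ≈ -28419.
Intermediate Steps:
Z(c) = -8*c + 2*c**2
4059/(1/(3845 - 3852)) + Z(55)/(-960) = 4059/(1/(3845 - 3852)) + (2*55*(-4 + 55))/(-960) = 4059/(1/(-7)) + (2*55*51)*(-1/960) = 4059/(-1/7) + 5610*(-1/960) = 4059*(-7) - 187/32 = -28413 - 187/32 = -909403/32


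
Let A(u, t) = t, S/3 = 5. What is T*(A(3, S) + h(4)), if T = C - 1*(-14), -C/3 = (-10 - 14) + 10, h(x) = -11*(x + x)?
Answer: -4088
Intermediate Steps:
h(x) = -22*x
S = 15 (S = 3*5 = 15)
C = 42 (C = -3*((-10 - 14) + 10) = -3*(-24 + 10) = -3*(-14) = 42)
T = 56 (T = 42 - 1*(-14) = 42 + 14 = 56)
T*(A(3, S) + h(4)) = 56*(15 - 22*4) = 56*(15 - 88) = 56*(-73) = -4088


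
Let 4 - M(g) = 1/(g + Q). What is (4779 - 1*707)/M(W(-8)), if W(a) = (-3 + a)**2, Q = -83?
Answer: 154736/151 ≈ 1024.7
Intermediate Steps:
M(g) = 4 - 1/(-83 + g) (M(g) = 4 - 1/(g - 83) = 4 - 1/(-83 + g))
(4779 - 1*707)/M(W(-8)) = (4779 - 1*707)/(((-333 + 4*(-3 - 8)**2)/(-83 + (-3 - 8)**2))) = (4779 - 707)/(((-333 + 4*(-11)**2)/(-83 + (-11)**2))) = 4072/(((-333 + 4*121)/(-83 + 121))) = 4072/(((-333 + 484)/38)) = 4072/(((1/38)*151)) = 4072/(151/38) = 4072*(38/151) = 154736/151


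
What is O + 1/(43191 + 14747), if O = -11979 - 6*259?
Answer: -784074953/57938 ≈ -13533.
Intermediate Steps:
O = -13533 (O = -11979 - 1*1554 = -11979 - 1554 = -13533)
O + 1/(43191 + 14747) = -13533 + 1/(43191 + 14747) = -13533 + 1/57938 = -784074953/57938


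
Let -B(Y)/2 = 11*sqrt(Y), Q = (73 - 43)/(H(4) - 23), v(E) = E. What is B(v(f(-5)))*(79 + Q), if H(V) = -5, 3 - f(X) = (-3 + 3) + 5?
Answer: -12001*I*sqrt(2)/7 ≈ -2424.6*I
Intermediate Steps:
f(X) = -2 (f(X) = 3 - ((-3 + 3) + 5) = 3 - (0 + 5) = 3 - 1*5 = 3 - 5 = -2)
Q = -15/14 (Q = (73 - 43)/(-5 - 23) = 30/(-28) = 30*(-1/28) = -15/14 ≈ -1.0714)
B(Y) = -22*sqrt(Y)
B(v(f(-5)))*(79 + Q) = (-22*I*sqrt(2))*(79 - 15/14) = -22*I*sqrt(2)*(1091/14) = -12001*I*sqrt(2)/7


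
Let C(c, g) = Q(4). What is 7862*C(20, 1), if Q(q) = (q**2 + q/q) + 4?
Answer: 165102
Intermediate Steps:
Q(q) = 5 + q**2 (Q(q) = (q**2 + 1) + 4 = (1 + q**2) + 4 = 5 + q**2)
C(c, g) = 21 (C(c, g) = 5 + 4**2 = 5 + 16 = 21)
7862*C(20, 1) = 7862*21 = 165102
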